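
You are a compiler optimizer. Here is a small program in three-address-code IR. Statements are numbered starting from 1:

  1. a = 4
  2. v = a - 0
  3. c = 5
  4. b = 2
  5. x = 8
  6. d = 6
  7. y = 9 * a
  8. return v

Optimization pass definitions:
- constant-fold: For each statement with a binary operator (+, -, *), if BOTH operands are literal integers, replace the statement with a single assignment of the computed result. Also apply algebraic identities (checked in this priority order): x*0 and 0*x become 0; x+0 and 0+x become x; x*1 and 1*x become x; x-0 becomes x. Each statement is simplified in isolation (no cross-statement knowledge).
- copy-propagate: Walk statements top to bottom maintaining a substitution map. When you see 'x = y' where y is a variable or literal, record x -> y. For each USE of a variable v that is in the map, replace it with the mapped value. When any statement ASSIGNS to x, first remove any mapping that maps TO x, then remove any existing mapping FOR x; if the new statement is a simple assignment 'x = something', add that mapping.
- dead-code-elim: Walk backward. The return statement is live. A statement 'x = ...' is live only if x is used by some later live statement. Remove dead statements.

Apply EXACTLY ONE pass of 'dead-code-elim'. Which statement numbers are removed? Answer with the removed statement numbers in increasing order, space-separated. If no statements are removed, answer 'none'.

Answer: 3 4 5 6 7

Derivation:
Backward liveness scan:
Stmt 1 'a = 4': KEEP (a is live); live-in = []
Stmt 2 'v = a - 0': KEEP (v is live); live-in = ['a']
Stmt 3 'c = 5': DEAD (c not in live set ['v'])
Stmt 4 'b = 2': DEAD (b not in live set ['v'])
Stmt 5 'x = 8': DEAD (x not in live set ['v'])
Stmt 6 'd = 6': DEAD (d not in live set ['v'])
Stmt 7 'y = 9 * a': DEAD (y not in live set ['v'])
Stmt 8 'return v': KEEP (return); live-in = ['v']
Removed statement numbers: [3, 4, 5, 6, 7]
Surviving IR:
  a = 4
  v = a - 0
  return v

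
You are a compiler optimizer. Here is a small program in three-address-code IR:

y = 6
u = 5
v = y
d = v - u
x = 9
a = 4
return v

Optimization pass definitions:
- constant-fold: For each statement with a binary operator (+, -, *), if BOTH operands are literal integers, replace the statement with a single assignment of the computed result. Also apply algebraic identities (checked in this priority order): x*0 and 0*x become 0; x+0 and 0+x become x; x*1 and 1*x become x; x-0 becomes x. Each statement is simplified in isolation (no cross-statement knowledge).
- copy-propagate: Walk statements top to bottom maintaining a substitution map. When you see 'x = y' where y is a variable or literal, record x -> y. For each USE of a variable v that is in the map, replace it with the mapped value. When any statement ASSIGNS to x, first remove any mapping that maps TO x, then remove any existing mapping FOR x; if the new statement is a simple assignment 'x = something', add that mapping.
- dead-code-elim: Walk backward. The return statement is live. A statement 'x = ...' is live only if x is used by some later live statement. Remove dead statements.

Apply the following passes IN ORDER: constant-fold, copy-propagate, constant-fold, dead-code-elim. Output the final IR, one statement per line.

Initial IR:
  y = 6
  u = 5
  v = y
  d = v - u
  x = 9
  a = 4
  return v
After constant-fold (7 stmts):
  y = 6
  u = 5
  v = y
  d = v - u
  x = 9
  a = 4
  return v
After copy-propagate (7 stmts):
  y = 6
  u = 5
  v = 6
  d = 6 - 5
  x = 9
  a = 4
  return 6
After constant-fold (7 stmts):
  y = 6
  u = 5
  v = 6
  d = 1
  x = 9
  a = 4
  return 6
After dead-code-elim (1 stmts):
  return 6

Answer: return 6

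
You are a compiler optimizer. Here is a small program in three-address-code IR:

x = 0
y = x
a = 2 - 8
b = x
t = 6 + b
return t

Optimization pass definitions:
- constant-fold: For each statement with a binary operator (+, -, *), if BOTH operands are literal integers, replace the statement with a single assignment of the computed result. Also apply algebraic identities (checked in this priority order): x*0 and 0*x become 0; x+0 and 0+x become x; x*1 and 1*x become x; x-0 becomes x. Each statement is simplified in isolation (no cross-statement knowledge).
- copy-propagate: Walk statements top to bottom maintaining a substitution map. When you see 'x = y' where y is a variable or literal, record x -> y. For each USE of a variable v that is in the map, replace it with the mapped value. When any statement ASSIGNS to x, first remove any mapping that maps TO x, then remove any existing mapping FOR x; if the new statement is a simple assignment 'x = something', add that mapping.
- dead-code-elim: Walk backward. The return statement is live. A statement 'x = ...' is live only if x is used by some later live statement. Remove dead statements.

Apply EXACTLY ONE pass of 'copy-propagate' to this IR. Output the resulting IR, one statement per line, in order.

Applying copy-propagate statement-by-statement:
  [1] x = 0  (unchanged)
  [2] y = x  -> y = 0
  [3] a = 2 - 8  (unchanged)
  [4] b = x  -> b = 0
  [5] t = 6 + b  -> t = 6 + 0
  [6] return t  (unchanged)
Result (6 stmts):
  x = 0
  y = 0
  a = 2 - 8
  b = 0
  t = 6 + 0
  return t

Answer: x = 0
y = 0
a = 2 - 8
b = 0
t = 6 + 0
return t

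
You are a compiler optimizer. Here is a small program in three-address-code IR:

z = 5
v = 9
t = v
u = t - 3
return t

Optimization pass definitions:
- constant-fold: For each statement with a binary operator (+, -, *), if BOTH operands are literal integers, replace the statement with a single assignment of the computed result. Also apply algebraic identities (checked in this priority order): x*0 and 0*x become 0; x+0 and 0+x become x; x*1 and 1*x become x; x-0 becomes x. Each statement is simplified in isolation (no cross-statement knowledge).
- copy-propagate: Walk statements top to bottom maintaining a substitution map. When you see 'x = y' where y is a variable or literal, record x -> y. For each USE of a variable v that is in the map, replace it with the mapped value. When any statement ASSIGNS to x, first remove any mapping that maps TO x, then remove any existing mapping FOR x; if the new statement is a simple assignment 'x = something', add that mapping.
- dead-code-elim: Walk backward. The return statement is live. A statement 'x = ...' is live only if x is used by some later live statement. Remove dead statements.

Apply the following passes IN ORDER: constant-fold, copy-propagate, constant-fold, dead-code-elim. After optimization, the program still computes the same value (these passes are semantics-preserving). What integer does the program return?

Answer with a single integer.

Answer: 9

Derivation:
Initial IR:
  z = 5
  v = 9
  t = v
  u = t - 3
  return t
After constant-fold (5 stmts):
  z = 5
  v = 9
  t = v
  u = t - 3
  return t
After copy-propagate (5 stmts):
  z = 5
  v = 9
  t = 9
  u = 9 - 3
  return 9
After constant-fold (5 stmts):
  z = 5
  v = 9
  t = 9
  u = 6
  return 9
After dead-code-elim (1 stmts):
  return 9
Evaluate:
  z = 5  =>  z = 5
  v = 9  =>  v = 9
  t = v  =>  t = 9
  u = t - 3  =>  u = 6
  return t = 9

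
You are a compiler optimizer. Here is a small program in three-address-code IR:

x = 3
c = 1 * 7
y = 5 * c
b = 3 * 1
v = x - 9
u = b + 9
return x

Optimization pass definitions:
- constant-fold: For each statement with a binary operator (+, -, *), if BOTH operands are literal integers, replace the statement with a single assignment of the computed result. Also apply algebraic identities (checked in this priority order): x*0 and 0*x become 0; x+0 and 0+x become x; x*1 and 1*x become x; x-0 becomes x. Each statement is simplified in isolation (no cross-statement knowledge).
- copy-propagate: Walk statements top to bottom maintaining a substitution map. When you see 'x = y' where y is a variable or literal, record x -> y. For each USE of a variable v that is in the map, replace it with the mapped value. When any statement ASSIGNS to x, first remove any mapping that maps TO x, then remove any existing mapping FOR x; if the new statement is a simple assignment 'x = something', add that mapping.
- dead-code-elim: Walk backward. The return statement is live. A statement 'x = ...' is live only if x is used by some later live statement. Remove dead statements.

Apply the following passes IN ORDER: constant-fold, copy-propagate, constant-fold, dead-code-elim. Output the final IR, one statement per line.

Answer: return 3

Derivation:
Initial IR:
  x = 3
  c = 1 * 7
  y = 5 * c
  b = 3 * 1
  v = x - 9
  u = b + 9
  return x
After constant-fold (7 stmts):
  x = 3
  c = 7
  y = 5 * c
  b = 3
  v = x - 9
  u = b + 9
  return x
After copy-propagate (7 stmts):
  x = 3
  c = 7
  y = 5 * 7
  b = 3
  v = 3 - 9
  u = 3 + 9
  return 3
After constant-fold (7 stmts):
  x = 3
  c = 7
  y = 35
  b = 3
  v = -6
  u = 12
  return 3
After dead-code-elim (1 stmts):
  return 3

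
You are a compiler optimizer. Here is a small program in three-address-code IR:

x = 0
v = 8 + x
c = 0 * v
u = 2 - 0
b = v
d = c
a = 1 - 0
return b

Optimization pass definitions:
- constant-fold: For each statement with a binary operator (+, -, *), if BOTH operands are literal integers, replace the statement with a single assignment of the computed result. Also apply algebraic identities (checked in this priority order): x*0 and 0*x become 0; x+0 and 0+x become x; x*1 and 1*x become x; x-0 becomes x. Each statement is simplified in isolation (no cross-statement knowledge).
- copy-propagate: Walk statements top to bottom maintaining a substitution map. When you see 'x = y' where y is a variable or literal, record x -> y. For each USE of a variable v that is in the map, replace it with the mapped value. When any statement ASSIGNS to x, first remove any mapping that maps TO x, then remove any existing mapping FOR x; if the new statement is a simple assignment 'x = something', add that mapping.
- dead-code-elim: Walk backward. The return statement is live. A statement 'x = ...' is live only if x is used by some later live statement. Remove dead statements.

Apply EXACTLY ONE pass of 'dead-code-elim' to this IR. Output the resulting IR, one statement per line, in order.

Applying dead-code-elim statement-by-statement:
  [8] return b  -> KEEP (return); live=['b']
  [7] a = 1 - 0  -> DEAD (a not live)
  [6] d = c  -> DEAD (d not live)
  [5] b = v  -> KEEP; live=['v']
  [4] u = 2 - 0  -> DEAD (u not live)
  [3] c = 0 * v  -> DEAD (c not live)
  [2] v = 8 + x  -> KEEP; live=['x']
  [1] x = 0  -> KEEP; live=[]
Result (4 stmts):
  x = 0
  v = 8 + x
  b = v
  return b

Answer: x = 0
v = 8 + x
b = v
return b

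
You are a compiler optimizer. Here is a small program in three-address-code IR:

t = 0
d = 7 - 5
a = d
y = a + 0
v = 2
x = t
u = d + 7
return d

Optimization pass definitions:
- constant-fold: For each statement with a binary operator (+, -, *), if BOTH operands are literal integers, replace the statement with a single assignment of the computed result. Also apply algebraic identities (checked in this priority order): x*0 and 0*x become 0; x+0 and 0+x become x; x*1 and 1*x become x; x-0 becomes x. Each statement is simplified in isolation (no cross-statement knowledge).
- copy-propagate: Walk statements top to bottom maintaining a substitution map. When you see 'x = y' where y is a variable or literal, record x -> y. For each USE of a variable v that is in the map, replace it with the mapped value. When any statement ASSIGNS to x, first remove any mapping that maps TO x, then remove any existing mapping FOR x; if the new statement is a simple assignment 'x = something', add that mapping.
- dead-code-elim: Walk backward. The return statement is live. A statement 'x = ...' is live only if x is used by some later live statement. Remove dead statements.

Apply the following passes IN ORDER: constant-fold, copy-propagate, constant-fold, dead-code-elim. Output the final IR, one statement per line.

Answer: return 2

Derivation:
Initial IR:
  t = 0
  d = 7 - 5
  a = d
  y = a + 0
  v = 2
  x = t
  u = d + 7
  return d
After constant-fold (8 stmts):
  t = 0
  d = 2
  a = d
  y = a
  v = 2
  x = t
  u = d + 7
  return d
After copy-propagate (8 stmts):
  t = 0
  d = 2
  a = 2
  y = 2
  v = 2
  x = 0
  u = 2 + 7
  return 2
After constant-fold (8 stmts):
  t = 0
  d = 2
  a = 2
  y = 2
  v = 2
  x = 0
  u = 9
  return 2
After dead-code-elim (1 stmts):
  return 2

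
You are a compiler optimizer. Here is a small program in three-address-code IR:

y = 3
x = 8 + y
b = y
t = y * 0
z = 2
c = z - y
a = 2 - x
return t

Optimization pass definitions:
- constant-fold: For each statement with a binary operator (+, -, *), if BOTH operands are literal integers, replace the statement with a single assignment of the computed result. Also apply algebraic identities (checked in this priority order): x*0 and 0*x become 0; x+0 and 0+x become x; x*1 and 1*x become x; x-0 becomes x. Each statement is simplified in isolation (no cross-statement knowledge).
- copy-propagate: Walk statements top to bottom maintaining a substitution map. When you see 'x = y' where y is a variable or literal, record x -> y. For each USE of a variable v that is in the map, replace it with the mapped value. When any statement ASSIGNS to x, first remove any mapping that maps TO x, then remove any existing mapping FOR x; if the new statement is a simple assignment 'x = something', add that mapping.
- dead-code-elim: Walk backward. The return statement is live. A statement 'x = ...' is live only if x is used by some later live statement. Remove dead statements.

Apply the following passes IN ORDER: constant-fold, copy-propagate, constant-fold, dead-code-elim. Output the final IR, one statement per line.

Answer: return 0

Derivation:
Initial IR:
  y = 3
  x = 8 + y
  b = y
  t = y * 0
  z = 2
  c = z - y
  a = 2 - x
  return t
After constant-fold (8 stmts):
  y = 3
  x = 8 + y
  b = y
  t = 0
  z = 2
  c = z - y
  a = 2 - x
  return t
After copy-propagate (8 stmts):
  y = 3
  x = 8 + 3
  b = 3
  t = 0
  z = 2
  c = 2 - 3
  a = 2 - x
  return 0
After constant-fold (8 stmts):
  y = 3
  x = 11
  b = 3
  t = 0
  z = 2
  c = -1
  a = 2 - x
  return 0
After dead-code-elim (1 stmts):
  return 0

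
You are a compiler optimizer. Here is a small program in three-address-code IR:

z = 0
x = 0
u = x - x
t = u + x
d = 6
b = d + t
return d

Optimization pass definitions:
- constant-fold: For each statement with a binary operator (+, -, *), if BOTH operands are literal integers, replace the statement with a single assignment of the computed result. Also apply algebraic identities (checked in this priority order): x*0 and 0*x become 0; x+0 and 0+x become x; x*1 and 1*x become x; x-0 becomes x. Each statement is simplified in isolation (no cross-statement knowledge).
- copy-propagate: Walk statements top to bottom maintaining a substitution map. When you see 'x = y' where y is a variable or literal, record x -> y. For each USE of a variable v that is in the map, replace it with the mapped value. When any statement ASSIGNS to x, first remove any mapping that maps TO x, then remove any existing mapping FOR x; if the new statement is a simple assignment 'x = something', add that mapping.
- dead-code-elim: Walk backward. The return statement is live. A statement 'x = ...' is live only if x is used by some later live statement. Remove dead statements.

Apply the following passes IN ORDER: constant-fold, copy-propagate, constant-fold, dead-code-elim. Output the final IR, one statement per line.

Initial IR:
  z = 0
  x = 0
  u = x - x
  t = u + x
  d = 6
  b = d + t
  return d
After constant-fold (7 stmts):
  z = 0
  x = 0
  u = x - x
  t = u + x
  d = 6
  b = d + t
  return d
After copy-propagate (7 stmts):
  z = 0
  x = 0
  u = 0 - 0
  t = u + 0
  d = 6
  b = 6 + t
  return 6
After constant-fold (7 stmts):
  z = 0
  x = 0
  u = 0
  t = u
  d = 6
  b = 6 + t
  return 6
After dead-code-elim (1 stmts):
  return 6

Answer: return 6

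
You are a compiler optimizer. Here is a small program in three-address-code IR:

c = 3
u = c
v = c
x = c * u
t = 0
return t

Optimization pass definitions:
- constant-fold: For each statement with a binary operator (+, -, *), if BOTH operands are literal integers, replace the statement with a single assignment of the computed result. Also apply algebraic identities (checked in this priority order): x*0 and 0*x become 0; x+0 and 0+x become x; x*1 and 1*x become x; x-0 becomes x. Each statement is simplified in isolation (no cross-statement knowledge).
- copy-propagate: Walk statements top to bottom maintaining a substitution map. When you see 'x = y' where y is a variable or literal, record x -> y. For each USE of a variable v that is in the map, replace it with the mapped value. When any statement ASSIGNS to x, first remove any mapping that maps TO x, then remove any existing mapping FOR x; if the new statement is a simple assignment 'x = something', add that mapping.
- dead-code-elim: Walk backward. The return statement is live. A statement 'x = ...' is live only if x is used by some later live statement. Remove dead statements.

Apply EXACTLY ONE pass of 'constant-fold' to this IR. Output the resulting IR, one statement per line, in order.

Applying constant-fold statement-by-statement:
  [1] c = 3  (unchanged)
  [2] u = c  (unchanged)
  [3] v = c  (unchanged)
  [4] x = c * u  (unchanged)
  [5] t = 0  (unchanged)
  [6] return t  (unchanged)
Result (6 stmts):
  c = 3
  u = c
  v = c
  x = c * u
  t = 0
  return t

Answer: c = 3
u = c
v = c
x = c * u
t = 0
return t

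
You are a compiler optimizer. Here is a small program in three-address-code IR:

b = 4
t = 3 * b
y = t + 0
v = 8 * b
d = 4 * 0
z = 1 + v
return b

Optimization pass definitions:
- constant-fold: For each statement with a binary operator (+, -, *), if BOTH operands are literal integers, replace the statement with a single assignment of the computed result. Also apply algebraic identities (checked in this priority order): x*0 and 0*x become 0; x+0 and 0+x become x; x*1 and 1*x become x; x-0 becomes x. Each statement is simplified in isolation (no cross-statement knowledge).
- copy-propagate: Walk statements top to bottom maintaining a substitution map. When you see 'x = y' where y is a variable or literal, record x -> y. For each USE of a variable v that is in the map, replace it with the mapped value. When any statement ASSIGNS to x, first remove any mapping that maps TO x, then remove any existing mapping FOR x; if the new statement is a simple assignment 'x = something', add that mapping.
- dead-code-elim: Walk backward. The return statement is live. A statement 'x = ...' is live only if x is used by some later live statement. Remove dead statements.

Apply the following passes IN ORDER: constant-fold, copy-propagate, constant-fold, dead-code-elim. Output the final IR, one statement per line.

Answer: return 4

Derivation:
Initial IR:
  b = 4
  t = 3 * b
  y = t + 0
  v = 8 * b
  d = 4 * 0
  z = 1 + v
  return b
After constant-fold (7 stmts):
  b = 4
  t = 3 * b
  y = t
  v = 8 * b
  d = 0
  z = 1 + v
  return b
After copy-propagate (7 stmts):
  b = 4
  t = 3 * 4
  y = t
  v = 8 * 4
  d = 0
  z = 1 + v
  return 4
After constant-fold (7 stmts):
  b = 4
  t = 12
  y = t
  v = 32
  d = 0
  z = 1 + v
  return 4
After dead-code-elim (1 stmts):
  return 4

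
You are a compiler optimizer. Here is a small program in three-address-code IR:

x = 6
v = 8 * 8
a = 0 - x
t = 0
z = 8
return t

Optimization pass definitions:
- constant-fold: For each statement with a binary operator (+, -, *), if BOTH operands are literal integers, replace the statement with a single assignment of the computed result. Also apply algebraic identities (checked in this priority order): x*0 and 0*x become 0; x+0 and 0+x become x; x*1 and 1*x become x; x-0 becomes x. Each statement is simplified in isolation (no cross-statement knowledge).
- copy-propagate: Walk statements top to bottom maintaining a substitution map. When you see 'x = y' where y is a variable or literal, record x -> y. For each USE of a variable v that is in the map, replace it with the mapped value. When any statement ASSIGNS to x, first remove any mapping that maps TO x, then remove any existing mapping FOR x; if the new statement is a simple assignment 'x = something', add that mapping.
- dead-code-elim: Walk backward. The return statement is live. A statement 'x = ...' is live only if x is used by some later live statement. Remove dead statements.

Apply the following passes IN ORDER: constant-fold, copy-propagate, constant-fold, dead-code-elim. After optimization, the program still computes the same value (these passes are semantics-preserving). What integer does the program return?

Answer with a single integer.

Answer: 0

Derivation:
Initial IR:
  x = 6
  v = 8 * 8
  a = 0 - x
  t = 0
  z = 8
  return t
After constant-fold (6 stmts):
  x = 6
  v = 64
  a = 0 - x
  t = 0
  z = 8
  return t
After copy-propagate (6 stmts):
  x = 6
  v = 64
  a = 0 - 6
  t = 0
  z = 8
  return 0
After constant-fold (6 stmts):
  x = 6
  v = 64
  a = -6
  t = 0
  z = 8
  return 0
After dead-code-elim (1 stmts):
  return 0
Evaluate:
  x = 6  =>  x = 6
  v = 8 * 8  =>  v = 64
  a = 0 - x  =>  a = -6
  t = 0  =>  t = 0
  z = 8  =>  z = 8
  return t = 0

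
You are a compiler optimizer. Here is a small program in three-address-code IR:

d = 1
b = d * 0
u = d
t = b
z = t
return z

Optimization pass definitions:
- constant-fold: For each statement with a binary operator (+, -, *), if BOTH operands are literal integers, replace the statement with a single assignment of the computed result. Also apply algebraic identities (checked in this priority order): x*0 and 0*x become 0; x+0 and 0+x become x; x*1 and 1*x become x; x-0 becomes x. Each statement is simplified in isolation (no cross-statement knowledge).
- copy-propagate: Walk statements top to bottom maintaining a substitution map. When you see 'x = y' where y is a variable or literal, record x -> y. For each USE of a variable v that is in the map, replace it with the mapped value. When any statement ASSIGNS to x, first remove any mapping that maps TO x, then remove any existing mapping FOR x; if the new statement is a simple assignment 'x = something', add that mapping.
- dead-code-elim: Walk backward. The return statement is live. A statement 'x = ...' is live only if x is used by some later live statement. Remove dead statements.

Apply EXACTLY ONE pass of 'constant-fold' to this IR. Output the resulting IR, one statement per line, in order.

Applying constant-fold statement-by-statement:
  [1] d = 1  (unchanged)
  [2] b = d * 0  -> b = 0
  [3] u = d  (unchanged)
  [4] t = b  (unchanged)
  [5] z = t  (unchanged)
  [6] return z  (unchanged)
Result (6 stmts):
  d = 1
  b = 0
  u = d
  t = b
  z = t
  return z

Answer: d = 1
b = 0
u = d
t = b
z = t
return z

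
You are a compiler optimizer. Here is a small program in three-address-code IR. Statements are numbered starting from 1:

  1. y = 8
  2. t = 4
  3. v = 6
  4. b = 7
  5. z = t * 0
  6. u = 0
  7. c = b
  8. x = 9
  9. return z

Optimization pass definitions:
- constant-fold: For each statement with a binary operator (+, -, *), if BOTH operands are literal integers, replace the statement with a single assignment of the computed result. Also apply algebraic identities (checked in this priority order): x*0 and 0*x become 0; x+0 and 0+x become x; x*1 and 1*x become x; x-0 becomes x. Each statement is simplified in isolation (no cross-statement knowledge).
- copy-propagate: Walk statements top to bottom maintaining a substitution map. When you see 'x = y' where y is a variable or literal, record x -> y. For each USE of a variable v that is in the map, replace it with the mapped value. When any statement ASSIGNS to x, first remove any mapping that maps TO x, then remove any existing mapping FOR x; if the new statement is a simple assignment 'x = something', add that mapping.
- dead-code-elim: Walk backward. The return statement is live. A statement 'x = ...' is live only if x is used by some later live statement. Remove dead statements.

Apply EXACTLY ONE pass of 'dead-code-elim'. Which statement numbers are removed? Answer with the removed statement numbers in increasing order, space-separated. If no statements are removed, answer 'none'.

Backward liveness scan:
Stmt 1 'y = 8': DEAD (y not in live set [])
Stmt 2 't = 4': KEEP (t is live); live-in = []
Stmt 3 'v = 6': DEAD (v not in live set ['t'])
Stmt 4 'b = 7': DEAD (b not in live set ['t'])
Stmt 5 'z = t * 0': KEEP (z is live); live-in = ['t']
Stmt 6 'u = 0': DEAD (u not in live set ['z'])
Stmt 7 'c = b': DEAD (c not in live set ['z'])
Stmt 8 'x = 9': DEAD (x not in live set ['z'])
Stmt 9 'return z': KEEP (return); live-in = ['z']
Removed statement numbers: [1, 3, 4, 6, 7, 8]
Surviving IR:
  t = 4
  z = t * 0
  return z

Answer: 1 3 4 6 7 8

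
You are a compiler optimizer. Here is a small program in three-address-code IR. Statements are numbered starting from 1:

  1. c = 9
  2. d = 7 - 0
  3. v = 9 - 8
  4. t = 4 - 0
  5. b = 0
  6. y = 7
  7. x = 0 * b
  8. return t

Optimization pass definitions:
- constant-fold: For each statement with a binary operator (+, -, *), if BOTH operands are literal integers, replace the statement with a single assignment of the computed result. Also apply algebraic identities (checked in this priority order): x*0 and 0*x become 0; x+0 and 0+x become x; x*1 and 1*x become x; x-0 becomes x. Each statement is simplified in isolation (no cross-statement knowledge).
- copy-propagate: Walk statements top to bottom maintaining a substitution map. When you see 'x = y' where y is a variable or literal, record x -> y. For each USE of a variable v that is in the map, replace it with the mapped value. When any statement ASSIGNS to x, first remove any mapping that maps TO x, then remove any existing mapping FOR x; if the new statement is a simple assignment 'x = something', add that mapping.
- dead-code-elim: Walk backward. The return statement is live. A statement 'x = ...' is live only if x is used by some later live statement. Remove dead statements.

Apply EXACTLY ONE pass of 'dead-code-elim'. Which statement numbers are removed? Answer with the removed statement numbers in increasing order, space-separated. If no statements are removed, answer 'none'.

Backward liveness scan:
Stmt 1 'c = 9': DEAD (c not in live set [])
Stmt 2 'd = 7 - 0': DEAD (d not in live set [])
Stmt 3 'v = 9 - 8': DEAD (v not in live set [])
Stmt 4 't = 4 - 0': KEEP (t is live); live-in = []
Stmt 5 'b = 0': DEAD (b not in live set ['t'])
Stmt 6 'y = 7': DEAD (y not in live set ['t'])
Stmt 7 'x = 0 * b': DEAD (x not in live set ['t'])
Stmt 8 'return t': KEEP (return); live-in = ['t']
Removed statement numbers: [1, 2, 3, 5, 6, 7]
Surviving IR:
  t = 4 - 0
  return t

Answer: 1 2 3 5 6 7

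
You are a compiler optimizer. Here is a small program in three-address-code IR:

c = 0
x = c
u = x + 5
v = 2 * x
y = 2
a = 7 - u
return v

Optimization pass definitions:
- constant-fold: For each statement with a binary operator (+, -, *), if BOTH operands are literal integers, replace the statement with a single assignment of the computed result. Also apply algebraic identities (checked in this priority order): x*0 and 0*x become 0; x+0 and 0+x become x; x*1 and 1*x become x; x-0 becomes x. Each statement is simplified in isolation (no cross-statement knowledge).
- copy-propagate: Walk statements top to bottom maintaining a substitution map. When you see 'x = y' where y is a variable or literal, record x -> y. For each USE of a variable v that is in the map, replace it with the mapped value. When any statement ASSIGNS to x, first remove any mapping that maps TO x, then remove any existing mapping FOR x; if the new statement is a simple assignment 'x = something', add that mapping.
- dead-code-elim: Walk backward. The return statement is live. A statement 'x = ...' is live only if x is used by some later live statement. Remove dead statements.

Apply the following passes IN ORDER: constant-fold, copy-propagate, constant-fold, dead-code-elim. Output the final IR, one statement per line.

Initial IR:
  c = 0
  x = c
  u = x + 5
  v = 2 * x
  y = 2
  a = 7 - u
  return v
After constant-fold (7 stmts):
  c = 0
  x = c
  u = x + 5
  v = 2 * x
  y = 2
  a = 7 - u
  return v
After copy-propagate (7 stmts):
  c = 0
  x = 0
  u = 0 + 5
  v = 2 * 0
  y = 2
  a = 7 - u
  return v
After constant-fold (7 stmts):
  c = 0
  x = 0
  u = 5
  v = 0
  y = 2
  a = 7 - u
  return v
After dead-code-elim (2 stmts):
  v = 0
  return v

Answer: v = 0
return v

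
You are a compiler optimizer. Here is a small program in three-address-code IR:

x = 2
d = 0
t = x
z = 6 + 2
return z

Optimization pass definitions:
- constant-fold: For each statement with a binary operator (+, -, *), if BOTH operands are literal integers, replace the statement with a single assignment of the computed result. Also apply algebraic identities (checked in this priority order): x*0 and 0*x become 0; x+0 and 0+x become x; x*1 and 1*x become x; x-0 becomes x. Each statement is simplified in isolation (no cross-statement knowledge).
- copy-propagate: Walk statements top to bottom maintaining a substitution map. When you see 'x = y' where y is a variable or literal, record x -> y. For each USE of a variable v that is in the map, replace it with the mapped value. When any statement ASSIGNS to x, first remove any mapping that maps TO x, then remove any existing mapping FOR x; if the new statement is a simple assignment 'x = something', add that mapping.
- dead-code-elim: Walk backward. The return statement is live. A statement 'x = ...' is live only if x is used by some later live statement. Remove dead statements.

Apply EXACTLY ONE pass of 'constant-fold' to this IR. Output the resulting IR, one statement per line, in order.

Applying constant-fold statement-by-statement:
  [1] x = 2  (unchanged)
  [2] d = 0  (unchanged)
  [3] t = x  (unchanged)
  [4] z = 6 + 2  -> z = 8
  [5] return z  (unchanged)
Result (5 stmts):
  x = 2
  d = 0
  t = x
  z = 8
  return z

Answer: x = 2
d = 0
t = x
z = 8
return z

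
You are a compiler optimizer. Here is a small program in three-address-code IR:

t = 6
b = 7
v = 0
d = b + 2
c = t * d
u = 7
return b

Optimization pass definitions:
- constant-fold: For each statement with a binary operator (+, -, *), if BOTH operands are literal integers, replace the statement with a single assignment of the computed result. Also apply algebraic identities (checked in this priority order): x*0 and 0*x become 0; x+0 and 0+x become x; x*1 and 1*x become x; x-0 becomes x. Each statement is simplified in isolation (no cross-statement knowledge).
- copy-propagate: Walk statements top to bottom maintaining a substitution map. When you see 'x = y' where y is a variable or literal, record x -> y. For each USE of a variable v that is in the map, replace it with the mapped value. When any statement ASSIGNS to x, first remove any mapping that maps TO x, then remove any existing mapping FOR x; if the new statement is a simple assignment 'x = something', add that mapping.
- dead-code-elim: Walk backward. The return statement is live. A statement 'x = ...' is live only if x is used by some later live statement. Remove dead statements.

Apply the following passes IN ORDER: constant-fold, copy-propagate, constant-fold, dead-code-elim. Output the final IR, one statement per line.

Initial IR:
  t = 6
  b = 7
  v = 0
  d = b + 2
  c = t * d
  u = 7
  return b
After constant-fold (7 stmts):
  t = 6
  b = 7
  v = 0
  d = b + 2
  c = t * d
  u = 7
  return b
After copy-propagate (7 stmts):
  t = 6
  b = 7
  v = 0
  d = 7 + 2
  c = 6 * d
  u = 7
  return 7
After constant-fold (7 stmts):
  t = 6
  b = 7
  v = 0
  d = 9
  c = 6 * d
  u = 7
  return 7
After dead-code-elim (1 stmts):
  return 7

Answer: return 7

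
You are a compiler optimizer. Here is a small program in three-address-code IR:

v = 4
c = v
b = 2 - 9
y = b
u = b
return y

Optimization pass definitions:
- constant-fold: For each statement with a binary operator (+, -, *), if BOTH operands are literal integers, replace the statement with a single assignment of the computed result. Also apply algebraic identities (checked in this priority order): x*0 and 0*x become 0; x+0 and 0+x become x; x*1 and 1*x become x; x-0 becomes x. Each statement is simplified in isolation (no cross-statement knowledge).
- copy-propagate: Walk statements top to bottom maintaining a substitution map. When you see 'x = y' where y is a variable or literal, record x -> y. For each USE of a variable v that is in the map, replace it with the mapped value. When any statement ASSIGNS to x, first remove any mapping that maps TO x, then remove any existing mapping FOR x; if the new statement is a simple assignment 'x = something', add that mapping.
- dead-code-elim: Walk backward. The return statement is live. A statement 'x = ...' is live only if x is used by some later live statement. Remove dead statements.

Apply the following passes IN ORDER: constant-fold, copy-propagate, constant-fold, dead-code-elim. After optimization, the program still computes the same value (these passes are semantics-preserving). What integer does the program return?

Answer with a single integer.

Initial IR:
  v = 4
  c = v
  b = 2 - 9
  y = b
  u = b
  return y
After constant-fold (6 stmts):
  v = 4
  c = v
  b = -7
  y = b
  u = b
  return y
After copy-propagate (6 stmts):
  v = 4
  c = 4
  b = -7
  y = -7
  u = -7
  return -7
After constant-fold (6 stmts):
  v = 4
  c = 4
  b = -7
  y = -7
  u = -7
  return -7
After dead-code-elim (1 stmts):
  return -7
Evaluate:
  v = 4  =>  v = 4
  c = v  =>  c = 4
  b = 2 - 9  =>  b = -7
  y = b  =>  y = -7
  u = b  =>  u = -7
  return y = -7

Answer: -7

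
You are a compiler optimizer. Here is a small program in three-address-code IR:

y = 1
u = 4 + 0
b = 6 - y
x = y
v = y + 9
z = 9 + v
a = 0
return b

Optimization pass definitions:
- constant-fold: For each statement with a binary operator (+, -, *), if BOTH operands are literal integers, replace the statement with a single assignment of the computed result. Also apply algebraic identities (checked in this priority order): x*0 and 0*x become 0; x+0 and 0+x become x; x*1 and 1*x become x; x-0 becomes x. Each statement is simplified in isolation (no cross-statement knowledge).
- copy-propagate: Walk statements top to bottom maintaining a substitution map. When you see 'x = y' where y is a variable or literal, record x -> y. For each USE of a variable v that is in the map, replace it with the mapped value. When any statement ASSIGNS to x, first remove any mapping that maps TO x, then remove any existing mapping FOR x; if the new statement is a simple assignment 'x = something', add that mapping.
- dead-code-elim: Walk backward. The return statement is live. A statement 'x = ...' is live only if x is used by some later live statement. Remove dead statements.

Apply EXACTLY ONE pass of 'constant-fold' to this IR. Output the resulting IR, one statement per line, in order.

Applying constant-fold statement-by-statement:
  [1] y = 1  (unchanged)
  [2] u = 4 + 0  -> u = 4
  [3] b = 6 - y  (unchanged)
  [4] x = y  (unchanged)
  [5] v = y + 9  (unchanged)
  [6] z = 9 + v  (unchanged)
  [7] a = 0  (unchanged)
  [8] return b  (unchanged)
Result (8 stmts):
  y = 1
  u = 4
  b = 6 - y
  x = y
  v = y + 9
  z = 9 + v
  a = 0
  return b

Answer: y = 1
u = 4
b = 6 - y
x = y
v = y + 9
z = 9 + v
a = 0
return b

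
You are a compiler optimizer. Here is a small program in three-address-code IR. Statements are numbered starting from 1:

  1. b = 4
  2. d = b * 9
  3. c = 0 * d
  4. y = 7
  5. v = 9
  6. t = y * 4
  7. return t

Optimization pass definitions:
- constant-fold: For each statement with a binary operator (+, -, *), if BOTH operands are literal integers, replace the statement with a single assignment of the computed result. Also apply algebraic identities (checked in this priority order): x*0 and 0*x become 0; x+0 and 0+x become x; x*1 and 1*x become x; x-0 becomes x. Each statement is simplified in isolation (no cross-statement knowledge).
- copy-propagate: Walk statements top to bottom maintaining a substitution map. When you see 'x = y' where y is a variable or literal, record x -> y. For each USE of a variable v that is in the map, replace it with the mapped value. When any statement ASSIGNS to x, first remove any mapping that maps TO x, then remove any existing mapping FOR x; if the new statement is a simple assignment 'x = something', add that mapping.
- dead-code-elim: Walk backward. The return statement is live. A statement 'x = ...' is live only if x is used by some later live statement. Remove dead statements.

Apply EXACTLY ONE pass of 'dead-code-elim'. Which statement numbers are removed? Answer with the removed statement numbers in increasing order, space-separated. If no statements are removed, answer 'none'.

Backward liveness scan:
Stmt 1 'b = 4': DEAD (b not in live set [])
Stmt 2 'd = b * 9': DEAD (d not in live set [])
Stmt 3 'c = 0 * d': DEAD (c not in live set [])
Stmt 4 'y = 7': KEEP (y is live); live-in = []
Stmt 5 'v = 9': DEAD (v not in live set ['y'])
Stmt 6 't = y * 4': KEEP (t is live); live-in = ['y']
Stmt 7 'return t': KEEP (return); live-in = ['t']
Removed statement numbers: [1, 2, 3, 5]
Surviving IR:
  y = 7
  t = y * 4
  return t

Answer: 1 2 3 5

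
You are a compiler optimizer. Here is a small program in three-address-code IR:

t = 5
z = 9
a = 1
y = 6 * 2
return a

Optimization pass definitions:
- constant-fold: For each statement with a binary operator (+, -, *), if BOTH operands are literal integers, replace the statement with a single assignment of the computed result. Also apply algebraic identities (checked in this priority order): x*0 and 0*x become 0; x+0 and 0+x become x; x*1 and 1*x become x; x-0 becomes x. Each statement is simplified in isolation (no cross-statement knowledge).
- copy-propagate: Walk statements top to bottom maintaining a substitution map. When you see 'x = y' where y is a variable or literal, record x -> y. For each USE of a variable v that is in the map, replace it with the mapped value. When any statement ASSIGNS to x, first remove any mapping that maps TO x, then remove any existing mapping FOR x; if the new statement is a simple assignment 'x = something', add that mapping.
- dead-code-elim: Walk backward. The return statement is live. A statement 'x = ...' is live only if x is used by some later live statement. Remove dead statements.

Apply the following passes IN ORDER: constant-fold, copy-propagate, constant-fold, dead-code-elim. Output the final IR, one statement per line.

Answer: return 1

Derivation:
Initial IR:
  t = 5
  z = 9
  a = 1
  y = 6 * 2
  return a
After constant-fold (5 stmts):
  t = 5
  z = 9
  a = 1
  y = 12
  return a
After copy-propagate (5 stmts):
  t = 5
  z = 9
  a = 1
  y = 12
  return 1
After constant-fold (5 stmts):
  t = 5
  z = 9
  a = 1
  y = 12
  return 1
After dead-code-elim (1 stmts):
  return 1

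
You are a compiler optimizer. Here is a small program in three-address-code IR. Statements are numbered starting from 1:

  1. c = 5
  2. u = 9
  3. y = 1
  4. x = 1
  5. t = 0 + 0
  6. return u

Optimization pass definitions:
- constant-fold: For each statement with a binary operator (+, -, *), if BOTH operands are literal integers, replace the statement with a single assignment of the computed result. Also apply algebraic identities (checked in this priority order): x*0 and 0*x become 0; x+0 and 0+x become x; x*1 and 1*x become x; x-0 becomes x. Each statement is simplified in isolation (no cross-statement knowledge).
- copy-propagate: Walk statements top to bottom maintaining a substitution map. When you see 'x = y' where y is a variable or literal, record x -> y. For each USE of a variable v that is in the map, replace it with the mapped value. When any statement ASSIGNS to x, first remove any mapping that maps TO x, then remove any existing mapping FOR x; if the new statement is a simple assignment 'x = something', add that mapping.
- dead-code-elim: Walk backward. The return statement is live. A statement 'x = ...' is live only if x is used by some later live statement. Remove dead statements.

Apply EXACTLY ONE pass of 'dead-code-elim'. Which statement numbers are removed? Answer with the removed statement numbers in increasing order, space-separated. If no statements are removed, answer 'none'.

Answer: 1 3 4 5

Derivation:
Backward liveness scan:
Stmt 1 'c = 5': DEAD (c not in live set [])
Stmt 2 'u = 9': KEEP (u is live); live-in = []
Stmt 3 'y = 1': DEAD (y not in live set ['u'])
Stmt 4 'x = 1': DEAD (x not in live set ['u'])
Stmt 5 't = 0 + 0': DEAD (t not in live set ['u'])
Stmt 6 'return u': KEEP (return); live-in = ['u']
Removed statement numbers: [1, 3, 4, 5]
Surviving IR:
  u = 9
  return u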